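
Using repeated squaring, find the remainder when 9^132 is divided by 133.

106

9^1 ≡ 9 (mod 133)
9^2 ≡ 9^2 = 81 ≡ 81 (mod 133)
9^4 ≡ 81^2 = 6561 ≡ 44 (mod 133)
9^8 ≡ 44^2 = 1936 ≡ 74 (mod 133)
9^16 ≡ 74^2 = 5476 ≡ 23 (mod 133)
9^32 ≡ 23^2 = 529 ≡ 130 (mod 133)
9^64 ≡ 130^2 = 16900 ≡ 9 (mod 133)
9^128 ≡ 9^2 = 81 ≡ 81 (mod 133)
132 = 128 + 4 in binary powers of 2.
So 9^132 ≡ 81 · 44 ≡ 106 (mod 133).
Since 106 ≠ 1, base 9 is a Fermat witness: 133 is composite.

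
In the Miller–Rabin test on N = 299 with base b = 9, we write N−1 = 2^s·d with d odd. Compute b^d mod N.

3

299 − 1 = 298 = 2^1 · 149, so d = 149.
9^1 ≡ 9 (mod 299)
9^2 ≡ 9^2 = 81 ≡ 81 (mod 299)
9^4 ≡ 81^2 = 6561 ≡ 282 (mod 299)
9^8 ≡ 282^2 = 79524 ≡ 289 (mod 299)
9^16 ≡ 289^2 = 83521 ≡ 100 (mod 299)
9^32 ≡ 100^2 = 10000 ≡ 133 (mod 299)
9^64 ≡ 133^2 = 17689 ≡ 48 (mod 299)
9^128 ≡ 48^2 = 2304 ≡ 211 (mod 299)
149 = 128 + 16 + 4 + 1 in binary powers of 2.
So 9^149 ≡ 211 · 100 · 282 · 9 ≡ 3 (mod 299).
Squaring chain: 3; never reaches −1, so base 9 is a Miller–Rabin witness that 299 is composite.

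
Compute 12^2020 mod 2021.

12^1 ≡ 12 (mod 2021)
12^2 ≡ 12^2 = 144 ≡ 144 (mod 2021)
12^4 ≡ 144^2 = 20736 ≡ 526 (mod 2021)
12^8 ≡ 526^2 = 276676 ≡ 1820 (mod 2021)
12^16 ≡ 1820^2 = 3312400 ≡ 2002 (mod 2021)
12^32 ≡ 2002^2 = 4008004 ≡ 361 (mod 2021)
12^64 ≡ 361^2 = 130321 ≡ 977 (mod 2021)
12^128 ≡ 977^2 = 954529 ≡ 617 (mod 2021)
12^256 ≡ 617^2 = 380689 ≡ 741 (mod 2021)
12^512 ≡ 741^2 = 549081 ≡ 1390 (mod 2021)
12^1024 ≡ 1390^2 = 1932100 ≡ 24 (mod 2021)
2020 = 1024 + 512 + 256 + 128 + 64 + 32 + 4 in binary powers of 2.
So 12^2020 ≡ 24 · 1390 · 741 · 617 · 977 · 361 · 526 ≡ 397 (mod 2021).
Since 397 ≠ 1, base 12 is a Fermat witness: 2021 is composite.

397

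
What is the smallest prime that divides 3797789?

3797789 is odd.
Digit sum 50, not divisible by 3.
Ends in 9: not divisible by 5.
7: 3797789 = 7·542541 + 2
11: 3797789 = 11·345253 + 6
13: 3797789 = 13·292137 + 8
17: 3797789 = 17·223399 + 6
19: 3797789 = 19·199883 + 12
23: 3797789 = 23·165121 + 6
29: 3797789 = 29·130958 + 7
31: 3797789 = 31·122509 + 10
37: 3797789 = 37·102642 + 35
41: 3797789 = 41·92629

41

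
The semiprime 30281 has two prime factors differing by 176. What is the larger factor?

283

Since p = q + 176, we have 30281 = q(q + 176), so q² + 176q − 30281 = 0.
Discriminant: 176² + 4·30281 = 30976 + 121124 = 152100; √152100 = 390.
q = (−176 + 390)/2 = 107, and p = q + 176 = 283.
Check: 107 · 283 = 30281.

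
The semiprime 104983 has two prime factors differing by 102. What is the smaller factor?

Since p = q + 102, we have 104983 = q(q + 102), so q² + 102q − 104983 = 0.
Discriminant: 102² + 4·104983 = 10404 + 419932 = 430336; √430336 = 656.
q = (−102 + 656)/2 = 277, and p = q + 102 = 379.
Check: 277 · 379 = 104983.

277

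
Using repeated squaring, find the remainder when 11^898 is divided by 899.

382

11^1 ≡ 11 (mod 899)
11^2 ≡ 11^2 = 121 ≡ 121 (mod 899)
11^4 ≡ 121^2 = 14641 ≡ 257 (mod 899)
11^8 ≡ 257^2 = 66049 ≡ 422 (mod 899)
11^16 ≡ 422^2 = 178084 ≡ 82 (mod 899)
11^32 ≡ 82^2 = 6724 ≡ 431 (mod 899)
11^64 ≡ 431^2 = 185761 ≡ 567 (mod 899)
11^128 ≡ 567^2 = 321489 ≡ 546 (mod 899)
11^256 ≡ 546^2 = 298116 ≡ 547 (mod 899)
11^512 ≡ 547^2 = 299209 ≡ 741 (mod 899)
898 = 512 + 256 + 128 + 2 in binary powers of 2.
So 11^898 ≡ 741 · 547 · 546 · 121 ≡ 382 (mod 899).
Since 382 ≠ 1, base 11 is a Fermat witness: 899 is composite.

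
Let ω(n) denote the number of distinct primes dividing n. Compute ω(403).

403 = 13 · 31
403 = 13 · 31, which has 2 distinct prime factors.

2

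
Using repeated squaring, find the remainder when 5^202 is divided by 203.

5^1 ≡ 5 (mod 203)
5^2 ≡ 5^2 = 25 ≡ 25 (mod 203)
5^4 ≡ 25^2 = 625 ≡ 16 (mod 203)
5^8 ≡ 16^2 = 256 ≡ 53 (mod 203)
5^16 ≡ 53^2 = 2809 ≡ 170 (mod 203)
5^32 ≡ 170^2 = 28900 ≡ 74 (mod 203)
5^64 ≡ 74^2 = 5476 ≡ 198 (mod 203)
5^128 ≡ 198^2 = 39204 ≡ 25 (mod 203)
202 = 128 + 64 + 8 + 2 in binary powers of 2.
So 5^202 ≡ 25 · 198 · 53 · 25 ≡ 23 (mod 203).
Since 23 ≠ 1, base 5 is a Fermat witness: 203 is composite.

23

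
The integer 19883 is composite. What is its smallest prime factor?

59

19883 is odd.
Digit sum 29, not divisible by 3.
Ends in 3: not divisible by 5.
7: 19883 = 7·2840 + 3
11: 19883 = 11·1807 + 6
13: 19883 = 13·1529 + 6
17: 19883 = 17·1169 + 10
19: 19883 = 19·1046 + 9
23: 19883 = 23·864 + 11
29: 19883 = 29·685 + 18
31: 19883 = 31·641 + 12
37: 19883 = 37·537 + 14
41: 19883 = 41·484 + 39
43: 19883 = 43·462 + 17
47: 19883 = 47·423 + 2
53: 19883 = 53·375 + 8
59: 19883 = 59·337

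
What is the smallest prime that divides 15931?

89

15931 is odd.
Digit sum 19, not divisible by 3.
Ends in 1: not divisible by 5.
7: 15931 = 7·2275 + 6
11: 15931 = 11·1448 + 3
13: 15931 = 13·1225 + 6
17: 15931 = 17·937 + 2
19: 15931 = 19·838 + 9
23: 15931 = 23·692 + 15
29: 15931 = 29·549 + 10
31: 15931 = 31·513 + 28
37: 15931 = 37·430 + 21
41: 15931 = 41·388 + 23
43: 15931 = 43·370 + 21
47: 15931 = 47·338 + 45
53: 15931 = 53·300 + 31
59: 15931 = 59·270 + 1
61: 15931 = 61·261 + 10
67: 15931 = 67·237 + 52
71: 15931 = 71·224 + 27
73: 15931 = 73·218 + 17
79: 15931 = 79·201 + 52
83: 15931 = 83·191 + 78
89: 15931 = 89·179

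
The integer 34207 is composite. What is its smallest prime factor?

34207 is odd.
Digit sum 16, not divisible by 3.
Ends in 7: not divisible by 5.
7: 34207 = 7·4886 + 5
11: 34207 = 11·3109 + 8
13: 34207 = 13·2631 + 4
17: 34207 = 17·2012 + 3
19: 34207 = 19·1800 + 7
23: 34207 = 23·1487 + 6
29: 34207 = 29·1179 + 16
31: 34207 = 31·1103 + 14
37: 34207 = 37·924 + 19
41: 34207 = 41·834 + 13
43: 34207 = 43·795 + 22
47: 34207 = 47·727 + 38
53: 34207 = 53·645 + 22
59: 34207 = 59·579 + 46
61: 34207 = 61·560 + 47
67: 34207 = 67·510 + 37
71: 34207 = 71·481 + 56
73: 34207 = 73·468 + 43
79: 34207 = 79·433

79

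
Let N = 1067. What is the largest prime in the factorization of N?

1067 = 11 · 97
97 is prime.
So 1067 = 11 · 97; the largest prime factor is 97.

97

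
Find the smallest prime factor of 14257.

53

14257 is odd.
Digit sum 19, not divisible by 3.
Ends in 7: not divisible by 5.
7: 14257 = 7·2036 + 5
11: 14257 = 11·1296 + 1
13: 14257 = 13·1096 + 9
17: 14257 = 17·838 + 11
19: 14257 = 19·750 + 7
23: 14257 = 23·619 + 20
29: 14257 = 29·491 + 18
31: 14257 = 31·459 + 28
37: 14257 = 37·385 + 12
41: 14257 = 41·347 + 30
43: 14257 = 43·331 + 24
47: 14257 = 47·303 + 16
53: 14257 = 53·269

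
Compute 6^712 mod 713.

87

6^1 ≡ 6 (mod 713)
6^2 ≡ 6^2 = 36 ≡ 36 (mod 713)
6^4 ≡ 36^2 = 1296 ≡ 583 (mod 713)
6^8 ≡ 583^2 = 339889 ≡ 501 (mod 713)
6^16 ≡ 501^2 = 251001 ≡ 25 (mod 713)
6^32 ≡ 25^2 = 625 ≡ 625 (mod 713)
6^64 ≡ 625^2 = 390625 ≡ 614 (mod 713)
6^128 ≡ 614^2 = 376996 ≡ 532 (mod 713)
6^256 ≡ 532^2 = 283024 ≡ 676 (mod 713)
6^512 ≡ 676^2 = 456976 ≡ 656 (mod 713)
712 = 512 + 128 + 64 + 8 in binary powers of 2.
So 6^712 ≡ 656 · 532 · 614 · 501 ≡ 87 (mod 713).
Since 87 ≠ 1, base 6 is a Fermat witness: 713 is composite.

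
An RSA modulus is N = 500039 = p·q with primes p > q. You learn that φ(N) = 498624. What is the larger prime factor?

743

φ(n) = (p−1)(q−1) = n − (p+q) + 1, so p + q = 500039 − 498624 + 1 = 1416.
p and q are the roots of t² − 1416t + 500039 = 0.
Discriminant: 1416² − 4·500039 = 2005056 − 2000156 = 4900; √4900 = 70.
q = (1416 − 70)/2 = 673, p = (1416 + 70)/2 = 743.
Check: 673 · 743 = 500039.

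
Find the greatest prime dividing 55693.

55693 = 11 · 5063
5063 = 61 · 83
83 is prime.
So 55693 = 11 · 61 · 83; the largest prime factor is 83.

83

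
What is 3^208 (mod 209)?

3^1 ≡ 3 (mod 209)
3^2 ≡ 3^2 = 9 ≡ 9 (mod 209)
3^4 ≡ 9^2 = 81 ≡ 81 (mod 209)
3^8 ≡ 81^2 = 6561 ≡ 82 (mod 209)
3^16 ≡ 82^2 = 6724 ≡ 36 (mod 209)
3^32 ≡ 36^2 = 1296 ≡ 42 (mod 209)
3^64 ≡ 42^2 = 1764 ≡ 92 (mod 209)
3^128 ≡ 92^2 = 8464 ≡ 104 (mod 209)
208 = 128 + 64 + 16 in binary powers of 2.
So 3^208 ≡ 104 · 92 · 36 ≡ 16 (mod 209).
Since 16 ≠ 1, base 3 is a Fermat witness: 209 is composite.

16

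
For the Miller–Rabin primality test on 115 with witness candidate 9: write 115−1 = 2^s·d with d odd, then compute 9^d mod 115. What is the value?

104

115 − 1 = 114 = 2^1 · 57, so d = 57.
9^1 ≡ 9 (mod 115)
9^2 ≡ 9^2 = 81 ≡ 81 (mod 115)
9^4 ≡ 81^2 = 6561 ≡ 6 (mod 115)
9^8 ≡ 6^2 = 36 ≡ 36 (mod 115)
9^16 ≡ 36^2 = 1296 ≡ 31 (mod 115)
9^32 ≡ 31^2 = 961 ≡ 41 (mod 115)
57 = 32 + 16 + 8 + 1 in binary powers of 2.
So 9^57 ≡ 41 · 31 · 36 · 9 ≡ 104 (mod 115).
Squaring chain: 104; never reaches −1, so base 9 is a Miller–Rabin witness that 115 is composite.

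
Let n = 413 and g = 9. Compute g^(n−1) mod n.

9^1 ≡ 9 (mod 413)
9^2 ≡ 9^2 = 81 ≡ 81 (mod 413)
9^4 ≡ 81^2 = 6561 ≡ 366 (mod 413)
9^8 ≡ 366^2 = 133956 ≡ 144 (mod 413)
9^16 ≡ 144^2 = 20736 ≡ 86 (mod 413)
9^32 ≡ 86^2 = 7396 ≡ 375 (mod 413)
9^64 ≡ 375^2 = 140625 ≡ 205 (mod 413)
9^128 ≡ 205^2 = 42025 ≡ 312 (mod 413)
9^256 ≡ 312^2 = 97344 ≡ 289 (mod 413)
412 = 256 + 128 + 16 + 8 + 4 in binary powers of 2.
So 9^412 ≡ 289 · 312 · 86 · 144 · 366 ≡ 205 (mod 413).
Since 205 ≠ 1, base 9 is a Fermat witness: 413 is composite.

205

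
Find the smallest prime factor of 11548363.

71

11548363 is odd.
Digit sum 31, not divisible by 3.
Ends in 3: not divisible by 5.
7: 11548363 = 7·1649766 + 1
11: 11548363 = 11·1049851 + 2
13: 11548363 = 13·888335 + 8
17: 11548363 = 17·679315 + 8
19: 11548363 = 19·607808 + 11
23: 11548363 = 23·502102 + 17
29: 11548363 = 29·398219 + 12
31: 11548363 = 31·372527 + 26
37: 11548363 = 37·312117 + 34
41: 11548363 = 41·281667 + 16
43: 11548363 = 43·268566 + 25
47: 11548363 = 47·245709 + 40
53: 11548363 = 53·217893 + 34
59: 11548363 = 59·195734 + 57
61: 11548363 = 61·189317 + 26
67: 11548363 = 67·172363 + 42
71: 11548363 = 71·162653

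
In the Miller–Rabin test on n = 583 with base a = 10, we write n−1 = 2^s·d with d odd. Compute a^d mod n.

307

583 − 1 = 582 = 2^1 · 291, so d = 291.
10^1 ≡ 10 (mod 583)
10^2 ≡ 10^2 = 100 ≡ 100 (mod 583)
10^4 ≡ 100^2 = 10000 ≡ 89 (mod 583)
10^8 ≡ 89^2 = 7921 ≡ 342 (mod 583)
10^16 ≡ 342^2 = 116964 ≡ 364 (mod 583)
10^32 ≡ 364^2 = 132496 ≡ 155 (mod 583)
10^64 ≡ 155^2 = 24025 ≡ 122 (mod 583)
10^128 ≡ 122^2 = 14884 ≡ 309 (mod 583)
10^256 ≡ 309^2 = 95481 ≡ 452 (mod 583)
291 = 256 + 32 + 2 + 1 in binary powers of 2.
So 10^291 ≡ 452 · 155 · 100 · 10 ≡ 307 (mod 583).
Squaring chain: 307; never reaches −1, so base 10 is a Miller–Rabin witness that 583 is composite.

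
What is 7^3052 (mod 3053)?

7^1 ≡ 7 (mod 3053)
7^2 ≡ 7^2 = 49 ≡ 49 (mod 3053)
7^4 ≡ 49^2 = 2401 ≡ 2401 (mod 3053)
7^8 ≡ 2401^2 = 5764801 ≡ 737 (mod 3053)
7^16 ≡ 737^2 = 543169 ≡ 2788 (mod 3053)
7^32 ≡ 2788^2 = 7772944 ≡ 6 (mod 3053)
7^64 ≡ 6^2 = 36 ≡ 36 (mod 3053)
7^128 ≡ 36^2 = 1296 ≡ 1296 (mod 3053)
7^256 ≡ 1296^2 = 1679616 ≡ 466 (mod 3053)
7^512 ≡ 466^2 = 217156 ≡ 393 (mod 3053)
7^1024 ≡ 393^2 = 154449 ≡ 1799 (mod 3053)
7^2048 ≡ 1799^2 = 3236401 ≡ 221 (mod 3053)
3052 = 2048 + 512 + 256 + 128 + 64 + 32 + 8 + 4 in binary powers of 2.
So 7^3052 ≡ 221 · 393 · 466 · 1296 · 36 · 6 · 737 · 2401 ≡ 767 (mod 3053).
Since 767 ≠ 1, base 7 is a Fermat witness: 3053 is composite.

767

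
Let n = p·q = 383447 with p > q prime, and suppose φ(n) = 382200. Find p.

φ(n) = (p−1)(q−1) = n − (p+q) + 1, so p + q = 383447 − 382200 + 1 = 1248.
p and q are the roots of t² − 1248t + 383447 = 0.
Discriminant: 1248² − 4·383447 = 1557504 − 1533788 = 23716; √23716 = 154.
q = (1248 − 154)/2 = 547, p = (1248 + 154)/2 = 701.
Check: 547 · 701 = 383447.

701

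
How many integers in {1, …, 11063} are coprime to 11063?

9504

Factor: 11063 = 13 · 23 · 37.
φ(11063) = (13−1) · (23−1) · (37−1) = 12 · 22 · 36 = 9504.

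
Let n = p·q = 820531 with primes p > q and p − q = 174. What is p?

997

Since p = q + 174, we have 820531 = q(q + 174), so q² + 174q − 820531 = 0.
Discriminant: 174² + 4·820531 = 30276 + 3282124 = 3312400; √3312400 = 1820.
q = (−174 + 1820)/2 = 823, and p = q + 174 = 997.
Check: 823 · 997 = 820531.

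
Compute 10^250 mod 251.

10^1 ≡ 10 (mod 251)
10^2 ≡ 10^2 = 100 ≡ 100 (mod 251)
10^4 ≡ 100^2 = 10000 ≡ 211 (mod 251)
10^8 ≡ 211^2 = 44521 ≡ 94 (mod 251)
10^16 ≡ 94^2 = 8836 ≡ 51 (mod 251)
10^32 ≡ 51^2 = 2601 ≡ 91 (mod 251)
10^64 ≡ 91^2 = 8281 ≡ 249 (mod 251)
10^128 ≡ 249^2 = 62001 ≡ 4 (mod 251)
250 = 128 + 64 + 32 + 16 + 8 + 2 in binary powers of 2.
So 10^250 ≡ 4 · 249 · 91 · 51 · 94 · 100 ≡ 1 (mod 251).
Since the result is 1, base 10 gives no evidence that 251 is composite.

1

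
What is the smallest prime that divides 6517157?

6517157 is odd.
Digit sum 32, not divisible by 3.
Ends in 7: not divisible by 5.
7: 6517157 = 7·931022 + 3
11: 6517157 = 11·592468 + 9
13: 6517157 = 13·501319 + 10
17: 6517157 = 17·383362 + 3
19: 6517157 = 19·343008 + 5
23: 6517157 = 23·283354 + 15
29: 6517157 = 29·224729 + 16
31: 6517157 = 31·210230 + 27
37: 6517157 = 37·176139 + 14
41: 6517157 = 41·158955 + 2
43: 6517157 = 43·151561 + 34
47: 6517157 = 47·138662 + 43
53: 6517157 = 53·122965 + 12
59: 6517157 = 59·110460 + 17
61: 6517157 = 61·106838 + 39
67: 6517157 = 67·97271

67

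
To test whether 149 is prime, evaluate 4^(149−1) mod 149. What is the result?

4^1 ≡ 4 (mod 149)
4^2 ≡ 4^2 = 16 ≡ 16 (mod 149)
4^4 ≡ 16^2 = 256 ≡ 107 (mod 149)
4^8 ≡ 107^2 = 11449 ≡ 125 (mod 149)
4^16 ≡ 125^2 = 15625 ≡ 129 (mod 149)
4^32 ≡ 129^2 = 16641 ≡ 102 (mod 149)
4^64 ≡ 102^2 = 10404 ≡ 123 (mod 149)
4^128 ≡ 123^2 = 15129 ≡ 80 (mod 149)
148 = 128 + 16 + 4 in binary powers of 2.
So 4^148 ≡ 80 · 129 · 107 ≡ 1 (mod 149).
Since the result is 1, base 4 gives no evidence that 149 is composite.

1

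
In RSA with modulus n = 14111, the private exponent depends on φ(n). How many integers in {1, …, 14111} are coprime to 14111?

13872

Factor: 14111 = 103 · 137.
φ(14111) = (103−1) · (137−1) = 102 · 136 = 13872.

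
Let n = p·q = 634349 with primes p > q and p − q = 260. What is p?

Since p = q + 260, we have 634349 = q(q + 260), so q² + 260q − 634349 = 0.
Discriminant: 260² + 4·634349 = 67600 + 2537396 = 2604996; √2604996 = 1614.
q = (−260 + 1614)/2 = 677, and p = q + 260 = 937.
Check: 677 · 937 = 634349.

937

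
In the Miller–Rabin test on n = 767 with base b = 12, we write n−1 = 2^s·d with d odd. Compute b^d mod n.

584

767 − 1 = 766 = 2^1 · 383, so d = 383.
12^1 ≡ 12 (mod 767)
12^2 ≡ 12^2 = 144 ≡ 144 (mod 767)
12^4 ≡ 144^2 = 20736 ≡ 27 (mod 767)
12^8 ≡ 27^2 = 729 ≡ 729 (mod 767)
12^16 ≡ 729^2 = 531441 ≡ 677 (mod 767)
12^32 ≡ 677^2 = 458329 ≡ 430 (mod 767)
12^64 ≡ 430^2 = 184900 ≡ 53 (mod 767)
12^128 ≡ 53^2 = 2809 ≡ 508 (mod 767)
12^256 ≡ 508^2 = 258064 ≡ 352 (mod 767)
383 = 256 + 64 + 32 + 16 + 8 + 4 + 2 + 1 in binary powers of 2.
So 12^383 ≡ 352 · 53 · 430 · 677 · 729 · 27 · 144 · 12 ≡ 584 (mod 767).
Squaring chain: 584; never reaches −1, so base 12 is a Miller–Rabin witness that 767 is composite.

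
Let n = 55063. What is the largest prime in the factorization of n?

79

55063 = 17 · 3239
3239 = 41 · 79
79 is prime.
So 55063 = 17 · 41 · 79; the largest prime factor is 79.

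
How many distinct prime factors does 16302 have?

5

16302 = 2 · 8151
8151 = 3 · 2717
2717 = 11 · 247
247 = 13 · 19
16302 = 2 · 3 · 11 · 13 · 19, which has 5 distinct prime factors.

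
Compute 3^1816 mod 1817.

3^1 ≡ 3 (mod 1817)
3^2 ≡ 3^2 = 9 ≡ 9 (mod 1817)
3^4 ≡ 9^2 = 81 ≡ 81 (mod 1817)
3^8 ≡ 81^2 = 6561 ≡ 1110 (mod 1817)
3^16 ≡ 1110^2 = 1232100 ≡ 174 (mod 1817)
3^32 ≡ 174^2 = 30276 ≡ 1204 (mod 1817)
3^64 ≡ 1204^2 = 1449616 ≡ 1467 (mod 1817)
3^128 ≡ 1467^2 = 2152089 ≡ 761 (mod 1817)
3^256 ≡ 761^2 = 579121 ≡ 1315 (mod 1817)
3^512 ≡ 1315^2 = 1729225 ≡ 1258 (mod 1817)
3^1024 ≡ 1258^2 = 1582564 ≡ 1774 (mod 1817)
1816 = 1024 + 512 + 256 + 16 + 8 in binary powers of 2.
So 3^1816 ≡ 1774 · 1258 · 1315 · 174 · 1110 ≡ 762 (mod 1817).
Since 762 ≠ 1, base 3 is a Fermat witness: 1817 is composite.

762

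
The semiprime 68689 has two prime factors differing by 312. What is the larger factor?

461

Since p = q + 312, we have 68689 = q(q + 312), so q² + 312q − 68689 = 0.
Discriminant: 312² + 4·68689 = 97344 + 274756 = 372100; √372100 = 610.
q = (−312 + 610)/2 = 149, and p = q + 312 = 461.
Check: 149 · 461 = 68689.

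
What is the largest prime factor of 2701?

2701 = 37 · 73
73 is prime.
So 2701 = 37 · 73; the largest prime factor is 73.

73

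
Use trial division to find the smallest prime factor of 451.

11

451 is odd.
Digit sum 10, not divisible by 3.
Ends in 1: not divisible by 5.
7: 451 = 7·64 + 3
11: 451 = 11·41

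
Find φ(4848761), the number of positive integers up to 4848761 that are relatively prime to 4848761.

Factor: 4848761 = 151 · 163 · 197.
φ(4848761) = (151−1) · (163−1) · (197−1) = 150 · 162 · 196 = 4762800.

4762800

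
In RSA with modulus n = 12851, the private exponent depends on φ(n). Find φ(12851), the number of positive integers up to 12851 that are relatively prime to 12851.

12600

Factor: 12851 = 71 · 181.
φ(12851) = (71−1) · (181−1) = 70 · 180 = 12600.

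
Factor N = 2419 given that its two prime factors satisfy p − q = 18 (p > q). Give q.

Since p = q + 18, we have 2419 = q(q + 18), so q² + 18q − 2419 = 0.
Discriminant: 18² + 4·2419 = 324 + 9676 = 10000; √10000 = 100.
q = (−18 + 100)/2 = 41, and p = q + 18 = 59.
Check: 41 · 59 = 2419.

41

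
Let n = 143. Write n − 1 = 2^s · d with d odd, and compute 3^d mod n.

113

143 − 1 = 142 = 2^1 · 71, so d = 71.
3^1 ≡ 3 (mod 143)
3^2 ≡ 3^2 = 9 ≡ 9 (mod 143)
3^4 ≡ 9^2 = 81 ≡ 81 (mod 143)
3^8 ≡ 81^2 = 6561 ≡ 126 (mod 143)
3^16 ≡ 126^2 = 15876 ≡ 3 (mod 143)
3^32 ≡ 3^2 = 9 ≡ 9 (mod 143)
3^64 ≡ 9^2 = 81 ≡ 81 (mod 143)
71 = 64 + 4 + 2 + 1 in binary powers of 2.
So 3^71 ≡ 81 · 81 · 9 · 3 ≡ 113 (mod 143).
Squaring chain: 113; never reaches −1, so base 3 is a Miller–Rabin witness that 143 is composite.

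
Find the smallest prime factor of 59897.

89

59897 is odd.
Digit sum 38, not divisible by 3.
Ends in 7: not divisible by 5.
7: 59897 = 7·8556 + 5
11: 59897 = 11·5445 + 2
13: 59897 = 13·4607 + 6
17: 59897 = 17·3523 + 6
19: 59897 = 19·3152 + 9
23: 59897 = 23·2604 + 5
29: 59897 = 29·2065 + 12
31: 59897 = 31·1932 + 5
37: 59897 = 37·1618 + 31
41: 59897 = 41·1460 + 37
43: 59897 = 43·1392 + 41
47: 59897 = 47·1274 + 19
53: 59897 = 53·1130 + 7
59: 59897 = 59·1015 + 12
61: 59897 = 61·981 + 56
67: 59897 = 67·893 + 66
71: 59897 = 71·843 + 44
73: 59897 = 73·820 + 37
79: 59897 = 79·758 + 15
83: 59897 = 83·721 + 54
89: 59897 = 89·673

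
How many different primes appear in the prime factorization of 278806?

5

278806 = 2 · 139403
139403 = 11 · 12673
12673 = 19 · 667
667 = 23 · 29
278806 = 2 · 11 · 19 · 23 · 29, which has 5 distinct prime factors.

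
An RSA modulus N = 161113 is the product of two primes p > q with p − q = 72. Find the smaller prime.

Since p = q + 72, we have 161113 = q(q + 72), so q² + 72q − 161113 = 0.
Discriminant: 72² + 4·161113 = 5184 + 644452 = 649636; √649636 = 806.
q = (−72 + 806)/2 = 367, and p = q + 72 = 439.
Check: 367 · 439 = 161113.

367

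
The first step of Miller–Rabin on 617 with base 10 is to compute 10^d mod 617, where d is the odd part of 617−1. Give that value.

139

617 − 1 = 616 = 2^3 · 77, so d = 77.
10^1 ≡ 10 (mod 617)
10^2 ≡ 10^2 = 100 ≡ 100 (mod 617)
10^4 ≡ 100^2 = 10000 ≡ 128 (mod 617)
10^8 ≡ 128^2 = 16384 ≡ 342 (mod 617)
10^16 ≡ 342^2 = 116964 ≡ 351 (mod 617)
10^32 ≡ 351^2 = 123201 ≡ 418 (mod 617)
10^64 ≡ 418^2 = 174724 ≡ 113 (mod 617)
77 = 64 + 8 + 4 + 1 in binary powers of 2.
So 10^77 ≡ 113 · 342 · 128 · 10 ≡ 139 (mod 617).
Squaring chain: 139 → 194 → 616; reaches −1, so base 10 does not prove 617 composite.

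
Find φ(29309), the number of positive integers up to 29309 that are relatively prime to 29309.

24336

Factor: 29309 = 7 · 53 · 79.
φ(29309) = (7−1) · (53−1) · (79−1) = 6 · 52 · 78 = 24336.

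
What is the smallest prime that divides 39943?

59

39943 is odd.
Digit sum 28, not divisible by 3.
Ends in 3: not divisible by 5.
7: 39943 = 7·5706 + 1
11: 39943 = 11·3631 + 2
13: 39943 = 13·3072 + 7
17: 39943 = 17·2349 + 10
19: 39943 = 19·2102 + 5
23: 39943 = 23·1736 + 15
29: 39943 = 29·1377 + 10
31: 39943 = 31·1288 + 15
37: 39943 = 37·1079 + 20
41: 39943 = 41·974 + 9
43: 39943 = 43·928 + 39
47: 39943 = 47·849 + 40
53: 39943 = 53·753 + 34
59: 39943 = 59·677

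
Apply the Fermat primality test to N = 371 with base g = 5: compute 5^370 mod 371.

149

5^1 ≡ 5 (mod 371)
5^2 ≡ 5^2 = 25 ≡ 25 (mod 371)
5^4 ≡ 25^2 = 625 ≡ 254 (mod 371)
5^8 ≡ 254^2 = 64516 ≡ 333 (mod 371)
5^16 ≡ 333^2 = 110889 ≡ 331 (mod 371)
5^32 ≡ 331^2 = 109561 ≡ 116 (mod 371)
5^64 ≡ 116^2 = 13456 ≡ 100 (mod 371)
5^128 ≡ 100^2 = 10000 ≡ 354 (mod 371)
5^256 ≡ 354^2 = 125316 ≡ 289 (mod 371)
370 = 256 + 64 + 32 + 16 + 2 in binary powers of 2.
So 5^370 ≡ 289 · 100 · 116 · 331 · 25 ≡ 149 (mod 371).
Since 149 ≠ 1, base 5 is a Fermat witness: 371 is composite.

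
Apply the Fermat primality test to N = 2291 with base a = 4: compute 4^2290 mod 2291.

1591

4^1 ≡ 4 (mod 2291)
4^2 ≡ 4^2 = 16 ≡ 16 (mod 2291)
4^4 ≡ 16^2 = 256 ≡ 256 (mod 2291)
4^8 ≡ 256^2 = 65536 ≡ 1388 (mod 2291)
4^16 ≡ 1388^2 = 1926544 ≡ 2104 (mod 2291)
4^32 ≡ 2104^2 = 4426816 ≡ 604 (mod 2291)
4^64 ≡ 604^2 = 364816 ≡ 547 (mod 2291)
4^128 ≡ 547^2 = 299209 ≡ 1379 (mod 2291)
4^256 ≡ 1379^2 = 1901641 ≡ 111 (mod 2291)
4^512 ≡ 111^2 = 12321 ≡ 866 (mod 2291)
4^1024 ≡ 866^2 = 749956 ≡ 799 (mod 2291)
4^2048 ≡ 799^2 = 638401 ≡ 1503 (mod 2291)
2290 = 2048 + 128 + 64 + 32 + 16 + 2 in binary powers of 2.
So 4^2290 ≡ 1503 · 1379 · 547 · 604 · 2104 · 16 ≡ 1591 (mod 2291).
Since 1591 ≠ 1, base 4 is a Fermat witness: 2291 is composite.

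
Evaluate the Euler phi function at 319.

Factor: 319 = 11 · 29.
φ(319) = (11−1) · (29−1) = 10 · 28 = 280.

280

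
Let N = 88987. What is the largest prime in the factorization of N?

88987 = 23 · 3869
3869 = 53 · 73
73 is prime.
So 88987 = 23 · 53 · 73; the largest prime factor is 73.

73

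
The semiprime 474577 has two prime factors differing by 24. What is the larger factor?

701

Since p = q + 24, we have 474577 = q(q + 24), so q² + 24q − 474577 = 0.
Discriminant: 24² + 4·474577 = 576 + 1898308 = 1898884; √1898884 = 1378.
q = (−24 + 1378)/2 = 677, and p = q + 24 = 701.
Check: 677 · 701 = 474577.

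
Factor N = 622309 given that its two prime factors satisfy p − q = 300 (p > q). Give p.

953

Since p = q + 300, we have 622309 = q(q + 300), so q² + 300q − 622309 = 0.
Discriminant: 300² + 4·622309 = 90000 + 2489236 = 2579236; √2579236 = 1606.
q = (−300 + 1606)/2 = 653, and p = q + 300 = 953.
Check: 653 · 953 = 622309.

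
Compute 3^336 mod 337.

3^1 ≡ 3 (mod 337)
3^2 ≡ 3^2 = 9 ≡ 9 (mod 337)
3^4 ≡ 9^2 = 81 ≡ 81 (mod 337)
3^8 ≡ 81^2 = 6561 ≡ 158 (mod 337)
3^16 ≡ 158^2 = 24964 ≡ 26 (mod 337)
3^32 ≡ 26^2 = 676 ≡ 2 (mod 337)
3^64 ≡ 2^2 = 4 ≡ 4 (mod 337)
3^128 ≡ 4^2 = 16 ≡ 16 (mod 337)
3^256 ≡ 16^2 = 256 ≡ 256 (mod 337)
336 = 256 + 64 + 16 in binary powers of 2.
So 3^336 ≡ 256 · 4 · 26 ≡ 1 (mod 337).
Since the result is 1, base 3 gives no evidence that 337 is composite.

1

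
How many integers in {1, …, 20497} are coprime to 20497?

Factor: 20497 = 103 · 199.
φ(20497) = (103−1) · (199−1) = 102 · 198 = 20196.

20196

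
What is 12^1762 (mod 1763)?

1743

12^1 ≡ 12 (mod 1763)
12^2 ≡ 12^2 = 144 ≡ 144 (mod 1763)
12^4 ≡ 144^2 = 20736 ≡ 1343 (mod 1763)
12^8 ≡ 1343^2 = 1803649 ≡ 100 (mod 1763)
12^16 ≡ 100^2 = 10000 ≡ 1185 (mod 1763)
12^32 ≡ 1185^2 = 1404225 ≡ 877 (mod 1763)
12^64 ≡ 877^2 = 769129 ≡ 461 (mod 1763)
12^128 ≡ 461^2 = 212521 ≡ 961 (mod 1763)
12^256 ≡ 961^2 = 923521 ≡ 1472 (mod 1763)
12^512 ≡ 1472^2 = 2166784 ≡ 57 (mod 1763)
12^1024 ≡ 57^2 = 3249 ≡ 1486 (mod 1763)
1762 = 1024 + 512 + 128 + 64 + 32 + 2 in binary powers of 2.
So 12^1762 ≡ 1486 · 57 · 961 · 461 · 877 · 144 ≡ 1743 (mod 1763).
Since 1743 ≠ 1, base 12 is a Fermat witness: 1763 is composite.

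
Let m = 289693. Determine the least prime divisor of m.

19

289693 is odd.
Digit sum 37, not divisible by 3.
Ends in 3: not divisible by 5.
7: 289693 = 7·41384 + 5
11: 289693 = 11·26335 + 8
13: 289693 = 13·22284 + 1
17: 289693 = 17·17040 + 13
19: 289693 = 19·15247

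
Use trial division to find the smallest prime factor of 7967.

31

7967 is odd.
Digit sum 29, not divisible by 3.
Ends in 7: not divisible by 5.
7: 7967 = 7·1138 + 1
11: 7967 = 11·724 + 3
13: 7967 = 13·612 + 11
17: 7967 = 17·468 + 11
19: 7967 = 19·419 + 6
23: 7967 = 23·346 + 9
29: 7967 = 29·274 + 21
31: 7967 = 31·257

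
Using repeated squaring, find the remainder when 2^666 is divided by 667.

2^1 ≡ 2 (mod 667)
2^2 ≡ 2^2 = 4 ≡ 4 (mod 667)
2^4 ≡ 4^2 = 16 ≡ 16 (mod 667)
2^8 ≡ 16^2 = 256 ≡ 256 (mod 667)
2^16 ≡ 256^2 = 65536 ≡ 170 (mod 667)
2^32 ≡ 170^2 = 28900 ≡ 219 (mod 667)
2^64 ≡ 219^2 = 47961 ≡ 604 (mod 667)
2^128 ≡ 604^2 = 364816 ≡ 634 (mod 667)
2^256 ≡ 634^2 = 401956 ≡ 422 (mod 667)
2^512 ≡ 422^2 = 178084 ≡ 662 (mod 667)
666 = 512 + 128 + 16 + 8 + 2 in binary powers of 2.
So 2^666 ≡ 662 · 634 · 170 · 256 · 4 ≡ 179 (mod 667).
Since 179 ≠ 1, base 2 is a Fermat witness: 667 is composite.

179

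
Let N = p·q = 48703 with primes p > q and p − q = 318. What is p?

431

Since p = q + 318, we have 48703 = q(q + 318), so q² + 318q − 48703 = 0.
Discriminant: 318² + 4·48703 = 101124 + 194812 = 295936; √295936 = 544.
q = (−318 + 544)/2 = 113, and p = q + 318 = 431.
Check: 113 · 431 = 48703.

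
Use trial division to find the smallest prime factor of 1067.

1067 is odd.
Digit sum 14, not divisible by 3.
Ends in 7: not divisible by 5.
7: 1067 = 7·152 + 3
11: 1067 = 11·97

11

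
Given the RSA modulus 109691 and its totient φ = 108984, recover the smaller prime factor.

229

φ(n) = (p−1)(q−1) = n − (p+q) + 1, so p + q = 109691 − 108984 + 1 = 708.
p and q are the roots of t² − 708t + 109691 = 0.
Discriminant: 708² − 4·109691 = 501264 − 438764 = 62500; √62500 = 250.
q = (708 − 250)/2 = 229, p = (708 + 250)/2 = 479.
Check: 229 · 479 = 109691.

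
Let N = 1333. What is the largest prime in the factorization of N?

43

1333 = 31 · 43
43 is prime.
So 1333 = 31 · 43; the largest prime factor is 43.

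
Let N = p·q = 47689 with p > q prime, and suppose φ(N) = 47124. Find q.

φ(n) = (p−1)(q−1) = n − (p+q) + 1, so p + q = 47689 − 47124 + 1 = 566.
p and q are the roots of t² − 566t + 47689 = 0.
Discriminant: 566² − 4·47689 = 320356 − 190756 = 129600; √129600 = 360.
q = (566 − 360)/2 = 103, p = (566 + 360)/2 = 463.
Check: 103 · 463 = 47689.

103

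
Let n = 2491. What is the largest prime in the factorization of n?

53

2491 = 47 · 53
53 is prime.
So 2491 = 47 · 53; the largest prime factor is 53.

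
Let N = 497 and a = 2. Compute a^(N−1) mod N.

2^1 ≡ 2 (mod 497)
2^2 ≡ 2^2 = 4 ≡ 4 (mod 497)
2^4 ≡ 4^2 = 16 ≡ 16 (mod 497)
2^8 ≡ 16^2 = 256 ≡ 256 (mod 497)
2^16 ≡ 256^2 = 65536 ≡ 429 (mod 497)
2^32 ≡ 429^2 = 184041 ≡ 151 (mod 497)
2^64 ≡ 151^2 = 22801 ≡ 436 (mod 497)
2^128 ≡ 436^2 = 190096 ≡ 242 (mod 497)
2^256 ≡ 242^2 = 58564 ≡ 415 (mod 497)
496 = 256 + 128 + 64 + 32 + 16 in binary powers of 2.
So 2^496 ≡ 415 · 242 · 436 · 151 · 429 ≡ 135 (mod 497).
Since 135 ≠ 1, base 2 is a Fermat witness: 497 is composite.

135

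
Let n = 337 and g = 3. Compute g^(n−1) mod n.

1

3^1 ≡ 3 (mod 337)
3^2 ≡ 3^2 = 9 ≡ 9 (mod 337)
3^4 ≡ 9^2 = 81 ≡ 81 (mod 337)
3^8 ≡ 81^2 = 6561 ≡ 158 (mod 337)
3^16 ≡ 158^2 = 24964 ≡ 26 (mod 337)
3^32 ≡ 26^2 = 676 ≡ 2 (mod 337)
3^64 ≡ 2^2 = 4 ≡ 4 (mod 337)
3^128 ≡ 4^2 = 16 ≡ 16 (mod 337)
3^256 ≡ 16^2 = 256 ≡ 256 (mod 337)
336 = 256 + 64 + 16 in binary powers of 2.
So 3^336 ≡ 256 · 4 · 26 ≡ 1 (mod 337).
Since the result is 1, base 3 gives no evidence that 337 is composite.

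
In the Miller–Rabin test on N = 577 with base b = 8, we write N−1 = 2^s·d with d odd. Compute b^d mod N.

577 − 1 = 576 = 2^6 · 9, so d = 9.
8^1 ≡ 8 (mod 577)
8^2 ≡ 8^2 = 64 ≡ 64 (mod 577)
8^4 ≡ 64^2 = 4096 ≡ 57 (mod 577)
8^8 ≡ 57^2 = 3249 ≡ 364 (mod 577)
9 = 8 + 1 in binary powers of 2.
So 8^9 ≡ 364 · 8 ≡ 27 (mod 577).
Squaring chain: 27 → 152 → 24 → 576 → 1 → 1; reaches −1, so base 8 does not prove 577 composite.

27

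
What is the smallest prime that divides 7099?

7099 is odd.
Digit sum 25, not divisible by 3.
Ends in 9: not divisible by 5.
7: 7099 = 7·1014 + 1
11: 7099 = 11·645 + 4
13: 7099 = 13·546 + 1
17: 7099 = 17·417 + 10
19: 7099 = 19·373 + 12
23: 7099 = 23·308 + 15
29: 7099 = 29·244 + 23
31: 7099 = 31·229

31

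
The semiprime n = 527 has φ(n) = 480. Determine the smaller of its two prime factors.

17

φ(n) = (p−1)(q−1) = n − (p+q) + 1, so p + q = 527 − 480 + 1 = 48.
p and q are the roots of t² − 48t + 527 = 0.
Discriminant: 48² − 4·527 = 2304 − 2108 = 196; √196 = 14.
q = (48 − 14)/2 = 17, p = (48 + 14)/2 = 31.
Check: 17 · 31 = 527.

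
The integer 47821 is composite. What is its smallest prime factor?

17

47821 is odd.
Digit sum 22, not divisible by 3.
Ends in 1: not divisible by 5.
7: 47821 = 7·6831 + 4
11: 47821 = 11·4347 + 4
13: 47821 = 13·3678 + 7
17: 47821 = 17·2813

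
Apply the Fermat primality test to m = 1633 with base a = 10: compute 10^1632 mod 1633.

1605

10^1 ≡ 10 (mod 1633)
10^2 ≡ 10^2 = 100 ≡ 100 (mod 1633)
10^4 ≡ 100^2 = 10000 ≡ 202 (mod 1633)
10^8 ≡ 202^2 = 40804 ≡ 1612 (mod 1633)
10^16 ≡ 1612^2 = 2598544 ≡ 441 (mod 1633)
10^32 ≡ 441^2 = 194481 ≡ 154 (mod 1633)
10^64 ≡ 154^2 = 23716 ≡ 854 (mod 1633)
10^128 ≡ 854^2 = 729316 ≡ 998 (mod 1633)
10^256 ≡ 998^2 = 996004 ≡ 1507 (mod 1633)
10^512 ≡ 1507^2 = 2271049 ≡ 1179 (mod 1633)
10^1024 ≡ 1179^2 = 1390041 ≡ 358 (mod 1633)
1632 = 1024 + 512 + 64 + 32 in binary powers of 2.
So 10^1632 ≡ 358 · 1179 · 854 · 154 ≡ 1605 (mod 1633).
Since 1605 ≠ 1, base 10 is a Fermat witness: 1633 is composite.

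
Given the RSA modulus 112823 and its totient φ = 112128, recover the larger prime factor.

439

φ(n) = (p−1)(q−1) = n − (p+q) + 1, so p + q = 112823 − 112128 + 1 = 696.
p and q are the roots of t² − 696t + 112823 = 0.
Discriminant: 696² − 4·112823 = 484416 − 451292 = 33124; √33124 = 182.
q = (696 − 182)/2 = 257, p = (696 + 182)/2 = 439.
Check: 257 · 439 = 112823.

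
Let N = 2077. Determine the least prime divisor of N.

2077 is odd.
Digit sum 16, not divisible by 3.
Ends in 7: not divisible by 5.
7: 2077 = 7·296 + 5
11: 2077 = 11·188 + 9
13: 2077 = 13·159 + 10
17: 2077 = 17·122 + 3
19: 2077 = 19·109 + 6
23: 2077 = 23·90 + 7
29: 2077 = 29·71 + 18
31: 2077 = 31·67

31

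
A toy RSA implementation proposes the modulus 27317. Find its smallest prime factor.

59

27317 is odd.
Digit sum 20, not divisible by 3.
Ends in 7: not divisible by 5.
7: 27317 = 7·3902 + 3
11: 27317 = 11·2483 + 4
13: 27317 = 13·2101 + 4
17: 27317 = 17·1606 + 15
19: 27317 = 19·1437 + 14
23: 27317 = 23·1187 + 16
29: 27317 = 29·941 + 28
31: 27317 = 31·881 + 6
37: 27317 = 37·738 + 11
41: 27317 = 41·666 + 11
43: 27317 = 43·635 + 12
47: 27317 = 47·581 + 10
53: 27317 = 53·515 + 22
59: 27317 = 59·463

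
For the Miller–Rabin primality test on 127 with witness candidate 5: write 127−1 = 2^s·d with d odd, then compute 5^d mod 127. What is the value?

127 − 1 = 126 = 2^1 · 63, so d = 63.
5^1 ≡ 5 (mod 127)
5^2 ≡ 5^2 = 25 ≡ 25 (mod 127)
5^4 ≡ 25^2 = 625 ≡ 117 (mod 127)
5^8 ≡ 117^2 = 13689 ≡ 100 (mod 127)
5^16 ≡ 100^2 = 10000 ≡ 94 (mod 127)
5^32 ≡ 94^2 = 8836 ≡ 73 (mod 127)
63 = 32 + 16 + 8 + 4 + 2 + 1 in binary powers of 2.
So 5^63 ≡ 73 · 94 · 100 · 117 · 25 · 5 ≡ 126 (mod 127).
Since 5^d ≡ 126 (mod 127), base 5 does not prove 127 composite.

126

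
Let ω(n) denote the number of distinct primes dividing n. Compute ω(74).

74 = 2 · 37
74 = 2 · 37, which has 2 distinct prime factors.

2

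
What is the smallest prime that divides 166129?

23

166129 is odd.
Digit sum 25, not divisible by 3.
Ends in 9: not divisible by 5.
7: 166129 = 7·23732 + 5
11: 166129 = 11·15102 + 7
13: 166129 = 13·12779 + 2
17: 166129 = 17·9772 + 5
19: 166129 = 19·8743 + 12
23: 166129 = 23·7223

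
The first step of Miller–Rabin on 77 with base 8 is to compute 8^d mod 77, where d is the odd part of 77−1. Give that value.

77 − 1 = 76 = 2^2 · 19, so d = 19.
8^1 ≡ 8 (mod 77)
8^2 ≡ 8^2 = 64 ≡ 64 (mod 77)
8^4 ≡ 64^2 = 4096 ≡ 15 (mod 77)
8^8 ≡ 15^2 = 225 ≡ 71 (mod 77)
8^16 ≡ 71^2 = 5041 ≡ 36 (mod 77)
19 = 16 + 2 + 1 in binary powers of 2.
So 8^19 ≡ 36 · 64 · 8 ≡ 29 (mod 77).
Squaring chain: 29 → 71; never reaches −1, so base 8 is a Miller–Rabin witness that 77 is composite.

29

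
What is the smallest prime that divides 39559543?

83

39559543 is odd.
Digit sum 43, not divisible by 3.
Ends in 3: not divisible by 5.
7: 39559543 = 7·5651363 + 2
11: 39559543 = 11·3596322 + 1
13: 39559543 = 13·3043041 + 10
17: 39559543 = 17·2327031 + 16
19: 39559543 = 19·2082081 + 4
23: 39559543 = 23·1719980 + 3
29: 39559543 = 29·1364122 + 5
31: 39559543 = 31·1276114 + 9
37: 39559543 = 37·1069176 + 31
41: 39559543 = 41·964866 + 37
43: 39559543 = 43·919989 + 16
47: 39559543 = 47·841692 + 19
53: 39559543 = 53·746406 + 25
59: 39559543 = 59·670500 + 43
61: 39559543 = 61·648517 + 6
67: 39559543 = 67·590440 + 63
71: 39559543 = 71·557176 + 47
73: 39559543 = 73·541911 + 40
79: 39559543 = 79·500753 + 56
83: 39559543 = 83·476621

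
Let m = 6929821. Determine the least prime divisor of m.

6929821 is odd.
Digit sum 37, not divisible by 3.
Ends in 1: not divisible by 5.
7: 6929821 = 7·989974 + 3
11: 6929821 = 11·629983 + 8
13: 6929821 = 13·533063 + 2
17: 6929821 = 17·407636 + 9
19: 6929821 = 19·364727 + 8
23: 6929821 = 23·301296 + 13
29: 6929821 = 29·238959 + 10
31: 6929821 = 31·223542 + 19
37: 6929821 = 37·187292 + 17
41: 6929821 = 41·169020 + 1
43: 6929821 = 43·161158 + 27
47: 6929821 = 47·147443

47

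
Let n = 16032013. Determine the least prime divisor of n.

16032013 is odd.
Digit sum 16, not divisible by 3.
Ends in 3: not divisible by 5.
7: 16032013 = 7·2290287 + 4
11: 16032013 = 11·1457455 + 8
13: 16032013 = 13·1233231 + 10
17: 16032013 = 17·943059 + 10
19: 16032013 = 19·843790 + 3
23: 16032013 = 23·697044 + 1
29: 16032013 = 29·552828 + 1
31: 16032013 = 31·517161 + 22
37: 16032013 = 37·433297 + 24
41: 16032013 = 41·391024 + 29
43: 16032013 = 43·372837 + 22
47: 16032013 = 47·341106 + 31
53: 16032013 = 53·302490 + 43
59: 16032013 = 59·271729 + 2
61: 16032013 = 61·262819 + 54
67: 16032013 = 67·239283 + 52
71: 16032013 = 71·225803

71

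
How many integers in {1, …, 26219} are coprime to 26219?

Factor: 26219 = 157 · 167.
φ(26219) = (157−1) · (167−1) = 156 · 166 = 25896.

25896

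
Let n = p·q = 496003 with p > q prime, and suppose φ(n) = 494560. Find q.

563

φ(n) = (p−1)(q−1) = n − (p+q) + 1, so p + q = 496003 − 494560 + 1 = 1444.
p and q are the roots of t² − 1444t + 496003 = 0.
Discriminant: 1444² − 4·496003 = 2085136 − 1984012 = 101124; √101124 = 318.
q = (1444 − 318)/2 = 563, p = (1444 + 318)/2 = 881.
Check: 563 · 881 = 496003.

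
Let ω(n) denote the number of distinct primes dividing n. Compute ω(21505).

4

21505 = 5 · 4301
4301 = 11 · 391
391 = 17 · 23
21505 = 5 · 11 · 17 · 23, which has 4 distinct prime factors.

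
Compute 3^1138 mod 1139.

1097

3^1 ≡ 3 (mod 1139)
3^2 ≡ 3^2 = 9 ≡ 9 (mod 1139)
3^4 ≡ 9^2 = 81 ≡ 81 (mod 1139)
3^8 ≡ 81^2 = 6561 ≡ 866 (mod 1139)
3^16 ≡ 866^2 = 749956 ≡ 494 (mod 1139)
3^32 ≡ 494^2 = 244036 ≡ 290 (mod 1139)
3^64 ≡ 290^2 = 84100 ≡ 953 (mod 1139)
3^128 ≡ 953^2 = 908209 ≡ 426 (mod 1139)
3^256 ≡ 426^2 = 181476 ≡ 375 (mod 1139)
3^512 ≡ 375^2 = 140625 ≡ 528 (mod 1139)
3^1024 ≡ 528^2 = 278784 ≡ 868 (mod 1139)
1138 = 1024 + 64 + 32 + 16 + 2 in binary powers of 2.
So 3^1138 ≡ 868 · 953 · 290 · 494 · 9 ≡ 1097 (mod 1139).
Since 1097 ≠ 1, base 3 is a Fermat witness: 1139 is composite.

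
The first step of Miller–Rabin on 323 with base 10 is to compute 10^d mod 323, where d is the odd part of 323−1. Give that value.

323 − 1 = 322 = 2^1 · 161, so d = 161.
10^1 ≡ 10 (mod 323)
10^2 ≡ 10^2 = 100 ≡ 100 (mod 323)
10^4 ≡ 100^2 = 10000 ≡ 310 (mod 323)
10^8 ≡ 310^2 = 96100 ≡ 169 (mod 323)
10^16 ≡ 169^2 = 28561 ≡ 137 (mod 323)
10^32 ≡ 137^2 = 18769 ≡ 35 (mod 323)
10^64 ≡ 35^2 = 1225 ≡ 256 (mod 323)
10^128 ≡ 256^2 = 65536 ≡ 290 (mod 323)
161 = 128 + 32 + 1 in binary powers of 2.
So 10^161 ≡ 290 · 35 · 10 ≡ 78 (mod 323).
Squaring chain: 78; never reaches −1, so base 10 is a Miller–Rabin witness that 323 is composite.

78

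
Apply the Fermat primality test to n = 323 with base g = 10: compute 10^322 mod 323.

10^1 ≡ 10 (mod 323)
10^2 ≡ 10^2 = 100 ≡ 100 (mod 323)
10^4 ≡ 100^2 = 10000 ≡ 310 (mod 323)
10^8 ≡ 310^2 = 96100 ≡ 169 (mod 323)
10^16 ≡ 169^2 = 28561 ≡ 137 (mod 323)
10^32 ≡ 137^2 = 18769 ≡ 35 (mod 323)
10^64 ≡ 35^2 = 1225 ≡ 256 (mod 323)
10^128 ≡ 256^2 = 65536 ≡ 290 (mod 323)
10^256 ≡ 290^2 = 84100 ≡ 120 (mod 323)
322 = 256 + 64 + 2 in binary powers of 2.
So 10^322 ≡ 120 · 256 · 100 ≡ 270 (mod 323).
Since 270 ≠ 1, base 10 is a Fermat witness: 323 is composite.

270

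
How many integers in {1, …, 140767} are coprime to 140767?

125400

Factor: 140767 = 11 · 67 · 191.
φ(140767) = (11−1) · (67−1) · (191−1) = 10 · 66 · 190 = 125400.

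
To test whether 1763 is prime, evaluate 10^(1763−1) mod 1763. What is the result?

1330

10^1 ≡ 10 (mod 1763)
10^2 ≡ 10^2 = 100 ≡ 100 (mod 1763)
10^4 ≡ 100^2 = 10000 ≡ 1185 (mod 1763)
10^8 ≡ 1185^2 = 1404225 ≡ 877 (mod 1763)
10^16 ≡ 877^2 = 769129 ≡ 461 (mod 1763)
10^32 ≡ 461^2 = 212521 ≡ 961 (mod 1763)
10^64 ≡ 961^2 = 923521 ≡ 1472 (mod 1763)
10^128 ≡ 1472^2 = 2166784 ≡ 57 (mod 1763)
10^256 ≡ 57^2 = 3249 ≡ 1486 (mod 1763)
10^512 ≡ 1486^2 = 2208196 ≡ 920 (mod 1763)
10^1024 ≡ 920^2 = 846400 ≡ 160 (mod 1763)
1762 = 1024 + 512 + 128 + 64 + 32 + 2 in binary powers of 2.
So 10^1762 ≡ 160 · 920 · 57 · 1472 · 961 · 100 ≡ 1330 (mod 1763).
Since 1330 ≠ 1, base 10 is a Fermat witness: 1763 is composite.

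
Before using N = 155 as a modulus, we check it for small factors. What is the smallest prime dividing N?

155 is odd.
Digit sum 11, not divisible by 3.
Ends in 5: divisible by 5.

5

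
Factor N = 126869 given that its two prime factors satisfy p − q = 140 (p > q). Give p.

433

Since p = q + 140, we have 126869 = q(q + 140), so q² + 140q − 126869 = 0.
Discriminant: 140² + 4·126869 = 19600 + 507476 = 527076; √527076 = 726.
q = (−140 + 726)/2 = 293, and p = q + 140 = 433.
Check: 293 · 433 = 126869.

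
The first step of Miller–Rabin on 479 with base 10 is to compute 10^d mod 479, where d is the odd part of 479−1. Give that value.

479 − 1 = 478 = 2^1 · 239, so d = 239.
10^1 ≡ 10 (mod 479)
10^2 ≡ 10^2 = 100 ≡ 100 (mod 479)
10^4 ≡ 100^2 = 10000 ≡ 420 (mod 479)
10^8 ≡ 420^2 = 176400 ≡ 128 (mod 479)
10^16 ≡ 128^2 = 16384 ≡ 98 (mod 479)
10^32 ≡ 98^2 = 9604 ≡ 24 (mod 479)
10^64 ≡ 24^2 = 576 ≡ 97 (mod 479)
10^128 ≡ 97^2 = 9409 ≡ 308 (mod 479)
239 = 128 + 64 + 32 + 8 + 4 + 2 + 1 in binary powers of 2.
So 10^239 ≡ 308 · 97 · 24 · 128 · 420 · 100 · 10 ≡ 1 (mod 479).
Since 10^d ≡ 1 (mod 479), base 10 does not prove 479 composite.

1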